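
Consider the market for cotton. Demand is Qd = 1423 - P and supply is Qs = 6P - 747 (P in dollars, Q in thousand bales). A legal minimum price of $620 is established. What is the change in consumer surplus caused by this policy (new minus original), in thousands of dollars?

Without the control the market clears where 1423 - P = 6P - 747, i.e. P* = 310 and Q* = 1113.
Since 620 > 310, the floor is binding.
At P = 620: Qd = 1423 - 620 = 803 and Qs = 6·620 - 747 = 2973.
Consumer surplus without the control is ½ · (1423 - 310) · 1113 = 619384.5.
With the floor, consumers buy 803 units at 620, so CS = ½ · (1423 - 620) · 803 = 322404.5.
Change in consumer surplus = 322404.5 - 619384.5 = -296980.

-296980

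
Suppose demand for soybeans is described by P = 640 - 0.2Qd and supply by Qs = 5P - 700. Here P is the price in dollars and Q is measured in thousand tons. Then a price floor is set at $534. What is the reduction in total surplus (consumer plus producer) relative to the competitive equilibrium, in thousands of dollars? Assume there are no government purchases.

103680

Rearranging demand gives Qd = 3200 - 5P. In a free market, 3200 - 5P = 5P - 700 gives the equilibrium P* = 390, Q* = 1250.
The floor of 534 is above the equilibrium price 390, so it binds.
At P = 534: Qd = 3200 - 5·534 = 530 and Qs = 5·534 - 700 = 1970.
Quantity traded falls to 530. At Q = 530 the demand price is (3200 - 530)/5 = 534 and the supply price is (700 + 530)/5 = 246.
Deadweight loss = ½ · (534 - 246) · (1250 - 530) = ½ · 288 · 720 = 103680.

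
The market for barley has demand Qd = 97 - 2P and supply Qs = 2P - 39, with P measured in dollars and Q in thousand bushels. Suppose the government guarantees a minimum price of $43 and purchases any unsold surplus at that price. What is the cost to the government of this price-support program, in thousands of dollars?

1548

Without the control the market clears where 97 - 2P = 2P - 39, i.e. P* = 34 and Q* = 29.
Since 43 > 34, the floor is binding.
At P = 43: Qd = 97 - 2·43 = 11 and Qs = 2·43 - 39 = 47.
Surplus = Qs - Qd = 36.
Government expenditure = surplus × support price = 36 × 43 = 1548.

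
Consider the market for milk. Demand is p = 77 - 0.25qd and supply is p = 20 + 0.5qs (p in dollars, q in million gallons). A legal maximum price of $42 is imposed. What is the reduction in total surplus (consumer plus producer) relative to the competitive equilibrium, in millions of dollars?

384

Rearranging demand gives qd = 308 - 4p; rearranging supply gives qs = 2p - 40. In a free market, 308 - 4p = 2p - 40 gives the equilibrium p* = 58, q* = 76.
Because the ceiling (42) lies below the market-clearing price, it is binding.
At p = 42: qd = 308 - 4·42 = 140 and qs = 2·42 - 40 = 44.
Quantity traded falls to 44. At q = 44 the demand price is (308 - 44)/4 = 66 and the supply price is (40 + 44)/2 = 42.
Deadweight loss = ½ · (66 - 42) · (76 - 44) = ½ · 24 · 32 = 384.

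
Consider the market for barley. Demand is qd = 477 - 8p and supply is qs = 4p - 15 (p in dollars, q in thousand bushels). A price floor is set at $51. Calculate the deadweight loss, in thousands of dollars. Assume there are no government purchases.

In a free market, 477 - 8p = 4p - 15 gives the equilibrium p* = 41, q* = 149.
The floor of 51 is above the equilibrium price 41, so it binds.
At p = 51: qd = 477 - 8·51 = 69 and qs = 4·51 - 15 = 189.
Quantity traded falls to 69. At q = 69 the demand price is (477 - 69)/8 = 51 and the supply price is (15 + 69)/4 = 21.
Deadweight loss = ½ · (51 - 21) · (149 - 69) = ½ · 30 · 80 = 1200.

1200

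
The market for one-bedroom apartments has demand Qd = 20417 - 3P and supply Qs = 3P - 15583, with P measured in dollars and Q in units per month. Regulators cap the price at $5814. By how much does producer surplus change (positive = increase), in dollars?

-397668

Setting quantity demanded equal to quantity supplied, 20417 - 3P = 3P - 15583, gives P* = 6000 and Q* = 2417.
Because the ceiling (5814) lies below the market-clearing price, it is binding.
At P = 5814: Qd = 20417 - 3·5814 = 2975 and Qs = 3·5814 - 15583 = 1859.
Producer surplus without the control is ½ · (6000 - 15583/3) · 2417 = 5841889/6.
With the ceiling, producers sell 1859 units at 5814, so PS = ½ · (5814 - 15583/3) · 1859 = 3455881/6.
Change in producer surplus = 3455881/6 - 5841889/6 = -397668.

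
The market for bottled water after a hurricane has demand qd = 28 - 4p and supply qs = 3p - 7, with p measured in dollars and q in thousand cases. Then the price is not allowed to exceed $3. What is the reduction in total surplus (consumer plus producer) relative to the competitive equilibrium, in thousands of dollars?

In a free market, 28 - 4p = 3p - 7 gives the equilibrium p* = 5, q* = 8.
Since 3 < 5, the ceiling is binding.
At p = 3: qd = 28 - 4·3 = 16 and qs = 3·3 - 7 = 2.
Quantity traded falls to 2. At q = 2 the demand price is (28 - 2)/4 = 6.5 and the supply price is (7 + 2)/3 = 3.
Deadweight loss = ½ · (6.5 - 3) · (8 - 2) = ½ · 3.5 · 6 = 10.5.

10.5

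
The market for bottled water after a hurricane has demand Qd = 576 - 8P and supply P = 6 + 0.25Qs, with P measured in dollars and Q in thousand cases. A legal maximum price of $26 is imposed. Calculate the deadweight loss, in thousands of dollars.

Rearranging supply gives Qs = 4P - 24. Without the control the market clears where 576 - 8P = 4P - 24, i.e. P* = 50 and Q* = 176.
Because the ceiling (26) lies below the market-clearing price, it is binding.
At P = 26: Qd = 576 - 8·26 = 368 and Qs = 4·26 - 24 = 80.
Quantity traded falls to 80. At Q = 80 the demand price is (576 - 80)/8 = 62 and the supply price is (24 + 80)/4 = 26.
Deadweight loss = ½ · (62 - 26) · (176 - 80) = ½ · 36 · 96 = 1728.

1728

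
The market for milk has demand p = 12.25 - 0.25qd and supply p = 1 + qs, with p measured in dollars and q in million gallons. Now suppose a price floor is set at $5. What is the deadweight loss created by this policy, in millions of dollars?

Rearranging demand gives qd = 49 - 4p; rearranging supply gives qs = p - 1. In a free market, 49 - 4p = p - 1 gives the equilibrium p* = 10, q* = 9.
The floor of 5 is below the equilibrium price 10, so it is not binding; the market clears at p* = 10, q* = 9.
Since the control does not bind, no trades are prevented and deadweight loss is zero.

0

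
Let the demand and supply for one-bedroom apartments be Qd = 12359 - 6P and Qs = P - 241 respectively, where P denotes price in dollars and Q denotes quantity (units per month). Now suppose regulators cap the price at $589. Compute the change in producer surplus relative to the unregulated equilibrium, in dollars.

-1154688.5

Equilibrium: 12359 - 6P = P - 241, so 12600 = 7P and P* = 1800, Q* = 1559.
The ceiling of 589 is below the equilibrium price 1800, so it binds.
At P = 589: Qd = 12359 - 6·589 = 8825 and Qs = 589 - 241 = 348.
Producer surplus without the control is ½ · (1800 - 241) · 1559 = 1215240.5.
With the ceiling, producers sell 348 units at 589, so PS = ½ · (589 - 241) · 348 = 60552.
Change in producer surplus = 60552 - 1215240.5 = -1154688.5.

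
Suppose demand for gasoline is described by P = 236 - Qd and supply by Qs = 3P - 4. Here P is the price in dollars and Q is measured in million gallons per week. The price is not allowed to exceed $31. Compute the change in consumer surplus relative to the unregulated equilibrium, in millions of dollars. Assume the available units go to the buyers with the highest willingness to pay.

-1203.5

Rearranging demand gives Qd = 236 - P. Equilibrium: 236 - P = 3P - 4, so 240 = 4P and P* = 60, Q* = 176.
The ceiling of 31 is below the equilibrium price 60, so it binds.
At P = 31: Qd = 236 - 31 = 205 and Qs = 3·31 - 4 = 89.
Consumer surplus without the control is ½ · (236 - 60) · 176 = 15488.
With the ceiling, 89 units are sold at 31 (assume they go to the highest-value buyers). The demand price at Q = 89 is 147, so CS = ½ · [(236 - 31) + (147 - 31)] · 89 = 14284.5.
Change in consumer surplus = 14284.5 - 15488 = -1203.5.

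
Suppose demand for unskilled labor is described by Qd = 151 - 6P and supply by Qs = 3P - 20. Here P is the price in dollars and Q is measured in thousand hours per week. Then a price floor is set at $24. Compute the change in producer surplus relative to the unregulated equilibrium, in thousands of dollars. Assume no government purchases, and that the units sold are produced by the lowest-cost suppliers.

Without the control the market clears where 151 - 6P = 3P - 20, i.e. P* = 19 and Q* = 37.
Since 24 > 19, the floor is binding.
At P = 24: Qd = 151 - 6·24 = 7 and Qs = 3·24 - 20 = 52.
Producer surplus without the control is ½ · (19 - 20/3) · 37 = 1369/6.
With the floor, 7 units are sold at 24. The supply price at Q = 7 is 9, so PS = ½ · [(24 - 20/3) + (24 - 9)] · 7 = 679/6.
Change in producer surplus = 679/6 - 1369/6 = -115.

-115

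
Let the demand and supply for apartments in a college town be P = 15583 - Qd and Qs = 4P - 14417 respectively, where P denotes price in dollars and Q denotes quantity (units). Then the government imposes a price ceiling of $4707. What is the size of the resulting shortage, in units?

6465

Rearranging demand gives Qd = 15583 - P. Setting quantity demanded equal to quantity supplied, 15583 - P = 4P - 14417, gives P* = 6000 and Q* = 9583.
The ceiling of 4707 is below the equilibrium price 6000, so it binds.
At P = 4707: Qd = 15583 - 4707 = 10876 and Qs = 4·4707 - 14417 = 4411.
Shortage = Qd - Qs = 10876 - 4411 = 6465.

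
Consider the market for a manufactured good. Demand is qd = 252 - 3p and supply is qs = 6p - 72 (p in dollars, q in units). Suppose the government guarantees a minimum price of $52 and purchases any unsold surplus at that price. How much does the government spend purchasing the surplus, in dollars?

Setting quantity demanded equal to quantity supplied, 252 - 3p = 6p - 72, gives p* = 36 and q* = 144.
The floor of 52 is above the equilibrium price 36, so it binds.
At p = 52: qd = 252 - 3·52 = 96 and qs = 6·52 - 72 = 240.
Surplus = qs - qd = 144.
Government expenditure = surplus × support price = 144 × 52 = 7488.

7488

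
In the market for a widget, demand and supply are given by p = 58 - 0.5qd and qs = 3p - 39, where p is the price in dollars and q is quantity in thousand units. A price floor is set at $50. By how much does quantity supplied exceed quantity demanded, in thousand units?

Rearranging demand gives qd = 116 - 2p. Without the control the market clears where 116 - 2p = 3p - 39, i.e. p* = 31 and q* = 54.
Since 50 > 31, the floor is binding.
At p = 50: qd = 116 - 2·50 = 16 and qs = 3·50 - 39 = 111.
Surplus = qs - qd = 111 - 16 = 95.

95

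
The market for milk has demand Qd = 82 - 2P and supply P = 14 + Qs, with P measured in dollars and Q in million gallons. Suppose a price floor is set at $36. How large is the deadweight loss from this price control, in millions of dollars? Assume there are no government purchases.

48

Rearranging supply gives Qs = P - 14. Without the control the market clears where 82 - 2P = P - 14, i.e. P* = 32 and Q* = 18.
Since 36 > 32, the floor is binding.
At P = 36: Qd = 82 - 2·36 = 10 and Qs = 36 - 14 = 22.
Quantity traded falls to 10. At Q = 10 the demand price is (82 - 10)/2 = 36 and the supply price is 14 + 10 = 24.
Deadweight loss = ½ · (36 - 24) · (18 - 10) = ½ · 12 · 8 = 48.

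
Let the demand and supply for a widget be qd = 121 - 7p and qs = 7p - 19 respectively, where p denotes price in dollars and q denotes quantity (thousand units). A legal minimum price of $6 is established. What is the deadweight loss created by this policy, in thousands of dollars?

0

Setting quantity demanded equal to quantity supplied, 121 - 7p = 7p - 19, gives p* = 10 and q* = 51.
Since 6 is below p* = 10, the floor does not bind and the free-market outcome prevails.
Since the control does not bind, no trades are prevented and deadweight loss is zero.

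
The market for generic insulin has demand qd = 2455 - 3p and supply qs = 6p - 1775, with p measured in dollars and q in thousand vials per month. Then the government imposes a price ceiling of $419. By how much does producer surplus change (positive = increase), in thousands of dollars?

-45492

Equilibrium: 2455 - 3p = 6p - 1775, so 4230 = 9p and p* = 470, q* = 1045.
Since 419 < 470, the ceiling is binding.
At p = 419: qd = 2455 - 3·419 = 1198 and qs = 6·419 - 1775 = 739.
Producer surplus without the control is ½ · (470 - 1775/6) · 1045 = 1092025/12.
With the ceiling, producers sell 739 units at 419, so PS = ½ · (419 - 1775/6) · 739 = 546121/12.
Change in producer surplus = 546121/12 - 1092025/12 = -45492.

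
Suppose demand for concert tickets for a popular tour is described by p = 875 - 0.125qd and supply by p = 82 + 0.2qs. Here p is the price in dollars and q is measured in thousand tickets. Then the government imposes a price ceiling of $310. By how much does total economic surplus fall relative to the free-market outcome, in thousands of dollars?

274625

Rearranging demand gives qd = 7000 - 8p; rearranging supply gives qs = 5p - 410. Equilibrium: 7000 - 8p = 5p - 410, so 7410 = 13p and p* = 570, q* = 2440.
Because the ceiling (310) lies below the market-clearing price, it is binding.
At p = 310: qd = 7000 - 8·310 = 4520 and qs = 5·310 - 410 = 1140.
Quantity traded falls to 1140. At q = 1140 the demand price is (7000 - 1140)/8 = 732.5 and the supply price is (410 + 1140)/5 = 310.
Deadweight loss = ½ · (732.5 - 310) · (2440 - 1140) = ½ · 422.5 · 1300 = 274625.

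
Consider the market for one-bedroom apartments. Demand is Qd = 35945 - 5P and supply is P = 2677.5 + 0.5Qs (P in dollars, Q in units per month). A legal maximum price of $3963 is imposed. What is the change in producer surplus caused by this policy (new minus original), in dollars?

-8731996

Rearranging supply gives Qs = 2P - 5355. In a free market, 35945 - 5P = 2P - 5355 gives the equilibrium P* = 5900, Q* = 6445.
The ceiling of 3963 is below the equilibrium price 5900, so it binds.
At P = 3963: Qd = 35945 - 5·3963 = 16130 and Qs = 2·3963 - 5355 = 2571.
Producer surplus without the control is ½ · (5900 - 2677.5) · 6445 = 10384506.25.
With the ceiling, producers sell 2571 units at 3963, so PS = ½ · (3963 - 2677.5) · 2571 = 1652510.25.
Change in producer surplus = 1652510.25 - 10384506.25 = -8731996.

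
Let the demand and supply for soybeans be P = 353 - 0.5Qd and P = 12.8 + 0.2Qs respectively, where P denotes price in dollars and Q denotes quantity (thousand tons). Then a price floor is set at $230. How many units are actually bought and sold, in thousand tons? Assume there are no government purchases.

246

Rearranging demand gives Qd = 706 - 2P; rearranging supply gives Qs = 5P - 64. Equilibrium: 706 - 2P = 5P - 64, so 770 = 7P and P* = 110, Q* = 486.
Since 230 > 110, the floor is binding.
At P = 230: Qd = 706 - 2·230 = 246 and Qs = 5·230 - 64 = 1086.
The quantity actually transacted is the short side, demand: 246.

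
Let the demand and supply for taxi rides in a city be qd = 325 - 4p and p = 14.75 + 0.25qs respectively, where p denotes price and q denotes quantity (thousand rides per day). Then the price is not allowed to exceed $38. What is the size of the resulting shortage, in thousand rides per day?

Rearranging supply gives qs = 4p - 59. Equilibrium: 325 - 4p = 4p - 59, so 384 = 8p and p* = 48, q* = 133.
Since 38 < 48, the ceiling is binding.
At p = 38: qd = 325 - 4·38 = 173 and qs = 4·38 - 59 = 93.
Shortage = qd - qs = 173 - 93 = 80.

80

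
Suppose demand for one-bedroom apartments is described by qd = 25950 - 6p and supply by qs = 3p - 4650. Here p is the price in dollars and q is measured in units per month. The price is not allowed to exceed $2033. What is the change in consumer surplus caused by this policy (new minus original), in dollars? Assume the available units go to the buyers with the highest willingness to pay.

579266.25

Setting quantity demanded equal to quantity supplied, 25950 - 6p = 3p - 4650, gives p* = 3400 and q* = 5550.
The ceiling of 2033 is below the equilibrium price 3400, so it binds.
At p = 2033: qd = 25950 - 6·2033 = 13752 and qs = 3·2033 - 4650 = 1449.
Consumer surplus without the control is ½ · (4325 - 3400) · 5550 = 2566875.
With the ceiling, 1449 units are sold at 2033 (assume they go to the highest-value buyers). The demand price at q = 1449 is 4083.5, so CS = ½ · [(4325 - 2033) + (4083.5 - 2033)] · 1449 = 3146141.25.
Change in consumer surplus = 3146141.25 - 2566875 = 579266.25.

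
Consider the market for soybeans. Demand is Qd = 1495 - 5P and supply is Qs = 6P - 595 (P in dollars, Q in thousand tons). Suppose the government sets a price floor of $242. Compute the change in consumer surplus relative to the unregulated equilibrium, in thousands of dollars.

-21580

Without the control the market clears where 1495 - 5P = 6P - 595, i.e. P* = 190 and Q* = 545.
Because the floor (242) lies above the market-clearing price, it is binding.
At P = 242: Qd = 1495 - 5·242 = 285 and Qs = 6·242 - 595 = 857.
Consumer surplus without the control is ½ · (299 - 190) · 545 = 29702.5.
With the floor, consumers buy 285 units at 242, so CS = ½ · (299 - 242) · 285 = 8122.5.
Change in consumer surplus = 8122.5 - 29702.5 = -21580.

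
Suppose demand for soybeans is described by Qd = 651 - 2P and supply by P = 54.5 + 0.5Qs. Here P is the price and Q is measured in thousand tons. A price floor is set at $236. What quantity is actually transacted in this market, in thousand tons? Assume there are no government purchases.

Rearranging supply gives Qs = 2P - 109. Setting quantity demanded equal to quantity supplied, 651 - 2P = 2P - 109, gives P* = 190 and Q* = 271.
Because the floor (236) lies above the market-clearing price, it is binding.
At P = 236: Qd = 651 - 2·236 = 179 and Qs = 2·236 - 109 = 363.
The quantity actually transacted is the short side, demand: 179.

179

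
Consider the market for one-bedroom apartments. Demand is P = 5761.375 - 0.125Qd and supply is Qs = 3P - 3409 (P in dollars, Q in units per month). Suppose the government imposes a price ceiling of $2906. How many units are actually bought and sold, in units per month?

5309

Rearranging demand gives Qd = 46091 - 8P. Without the control the market clears where 46091 - 8P = 3P - 3409, i.e. P* = 4500 and Q* = 10091.
The ceiling of 2906 is below the equilibrium price 4500, so it binds.
At P = 2906: Qd = 46091 - 8·2906 = 22843 and Qs = 3·2906 - 3409 = 5309.
The quantity actually transacted is the short side, supply: 5309.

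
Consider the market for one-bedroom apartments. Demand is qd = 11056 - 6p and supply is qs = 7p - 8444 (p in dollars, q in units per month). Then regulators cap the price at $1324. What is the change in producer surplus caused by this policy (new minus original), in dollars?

In a free market, 11056 - 6p = 7p - 8444 gives the equilibrium p* = 1500, q* = 2056.
Because the ceiling (1324) lies below the market-clearing price, it is binding.
At p = 1324: qd = 11056 - 6·1324 = 3112 and qs = 7·1324 - 8444 = 824.
Producer surplus without the control is ½ · (1500 - 8444/7) · 2056 = 2113568/7.
With the ceiling, producers sell 824 units at 1324, so PS = ½ · (1324 - 8444/7) · 824 = 339488/7.
Change in producer surplus = 339488/7 - 2113568/7 = -253440.

-253440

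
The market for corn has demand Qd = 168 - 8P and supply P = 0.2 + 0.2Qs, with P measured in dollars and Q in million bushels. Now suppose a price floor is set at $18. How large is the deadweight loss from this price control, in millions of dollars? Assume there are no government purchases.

Rearranging supply gives Qs = 5P - 1. Without the control the market clears where 168 - 8P = 5P - 1, i.e. P* = 13 and Q* = 64.
The floor of 18 is above the equilibrium price 13, so it binds.
At P = 18: Qd = 168 - 8·18 = 24 and Qs = 5·18 - 1 = 89.
Quantity traded falls to 24. At Q = 24 the demand price is (168 - 24)/8 = 18 and the supply price is (1 + 24)/5 = 5.
Deadweight loss = ½ · (18 - 5) · (64 - 24) = ½ · 13 · 40 = 260.

260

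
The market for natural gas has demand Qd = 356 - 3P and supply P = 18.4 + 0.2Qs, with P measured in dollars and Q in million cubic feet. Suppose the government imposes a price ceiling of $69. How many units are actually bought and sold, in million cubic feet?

Rearranging supply gives Qs = 5P - 92. Without the control the market clears where 356 - 3P = 5P - 92, i.e. P* = 56 and Q* = 188.
Since 69 is above P* = 56, the ceiling does not bind and the free-market outcome prevails.

188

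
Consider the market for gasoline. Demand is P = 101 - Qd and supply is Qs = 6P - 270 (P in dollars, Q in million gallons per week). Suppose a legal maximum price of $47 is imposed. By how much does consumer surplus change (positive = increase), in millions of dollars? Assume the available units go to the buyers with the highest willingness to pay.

-576

Rearranging demand gives Qd = 101 - P. Equilibrium: 101 - P = 6P - 270, so 371 = 7P and P* = 53, Q* = 48.
Because the ceiling (47) lies below the market-clearing price, it is binding.
At P = 47: Qd = 101 - 47 = 54 and Qs = 6·47 - 270 = 12.
Consumer surplus without the control is ½ · (101 - 53) · 48 = 1152.
With the ceiling, 12 units are sold at 47 (assume they go to the highest-value buyers). The demand price at Q = 12 is 89, so CS = ½ · [(101 - 47) + (89 - 47)] · 12 = 576.
Change in consumer surplus = 576 - 1152 = -576.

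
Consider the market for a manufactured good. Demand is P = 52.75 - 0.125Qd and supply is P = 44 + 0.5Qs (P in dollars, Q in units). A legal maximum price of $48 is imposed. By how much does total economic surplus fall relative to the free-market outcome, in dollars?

Rearranging demand gives Qd = 422 - 8P; rearranging supply gives Qs = 2P - 88. Without the control the market clears where 422 - 8P = 2P - 88, i.e. P* = 51 and Q* = 14.
Since 48 < 51, the ceiling is binding.
At P = 48: Qd = 422 - 8·48 = 38 and Qs = 2·48 - 88 = 8.
Quantity traded falls to 8. At Q = 8 the demand price is (422 - 8)/8 = 51.75 and the supply price is (88 + 8)/2 = 48.
Deadweight loss = ½ · (51.75 - 48) · (14 - 8) = ½ · 3.75 · 6 = 11.25.

11.25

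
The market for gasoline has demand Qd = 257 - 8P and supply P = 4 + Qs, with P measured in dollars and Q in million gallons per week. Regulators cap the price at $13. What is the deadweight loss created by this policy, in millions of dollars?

144

Rearranging supply gives Qs = P - 4. Equilibrium: 257 - 8P = P - 4, so 261 = 9P and P* = 29, Q* = 25.
Because the ceiling (13) lies below the market-clearing price, it is binding.
At P = 13: Qd = 257 - 8·13 = 153 and Qs = 13 - 4 = 9.
Quantity traded falls to 9. At Q = 9 the demand price is (257 - 9)/8 = 31 and the supply price is 4 + 9 = 13.
Deadweight loss = ½ · (31 - 13) · (25 - 9) = ½ · 18 · 16 = 144.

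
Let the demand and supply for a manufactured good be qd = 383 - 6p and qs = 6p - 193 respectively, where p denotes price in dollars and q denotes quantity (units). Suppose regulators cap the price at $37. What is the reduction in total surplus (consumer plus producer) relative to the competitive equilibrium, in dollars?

726

Without the control the market clears where 383 - 6p = 6p - 193, i.e. p* = 48 and q* = 95.
Since 37 < 48, the ceiling is binding.
At p = 37: qd = 383 - 6·37 = 161 and qs = 6·37 - 193 = 29.
Quantity traded falls to 29. At q = 29 the demand price is (383 - 29)/6 = 59 and the supply price is (193 + 29)/6 = 37.
Deadweight loss = ½ · (59 - 37) · (95 - 29) = ½ · 22 · 66 = 726.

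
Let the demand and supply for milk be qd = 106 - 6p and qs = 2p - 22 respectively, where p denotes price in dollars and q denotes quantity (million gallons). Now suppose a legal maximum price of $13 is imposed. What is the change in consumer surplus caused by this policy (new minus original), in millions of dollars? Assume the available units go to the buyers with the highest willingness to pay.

9

Equilibrium: 106 - 6p = 2p - 22, so 128 = 8p and p* = 16, q* = 10.
Because the ceiling (13) lies below the market-clearing price, it is binding.
At p = 13: qd = 106 - 6·13 = 28 and qs = 2·13 - 22 = 4.
Consumer surplus without the control is ½ · (53/3 - 16) · 10 = 25/3.
With the ceiling, 4 units are sold at 13 (assume they go to the highest-value buyers). The demand price at q = 4 is 17, so CS = ½ · [(53/3 - 13) + (17 - 13)] · 4 = 52/3.
Change in consumer surplus = 52/3 - 25/3 = 9.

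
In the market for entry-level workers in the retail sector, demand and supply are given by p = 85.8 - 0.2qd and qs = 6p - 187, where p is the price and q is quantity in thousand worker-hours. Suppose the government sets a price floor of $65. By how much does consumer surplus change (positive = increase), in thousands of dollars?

Rearranging demand gives qd = 429 - 5p. Equilibrium: 429 - 5p = 6p - 187, so 616 = 11p and p* = 56, q* = 149.
Since 65 > 56, the floor is binding.
At p = 65: qd = 429 - 5·65 = 104 and qs = 6·65 - 187 = 203.
Consumer surplus without the control is ½ · (85.8 - 56) · 149 = 2220.1.
With the floor, consumers buy 104 units at 65, so CS = ½ · (85.8 - 65) · 104 = 1081.6.
Change in consumer surplus = 1081.6 - 2220.1 = -1138.5.

-1138.5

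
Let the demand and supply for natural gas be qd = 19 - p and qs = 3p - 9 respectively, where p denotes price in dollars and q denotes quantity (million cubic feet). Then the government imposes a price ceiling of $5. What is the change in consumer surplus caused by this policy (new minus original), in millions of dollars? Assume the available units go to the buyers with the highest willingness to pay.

Without the control the market clears where 19 - p = 3p - 9, i.e. p* = 7 and q* = 12.
The ceiling of 5 is below the equilibrium price 7, so it binds.
At p = 5: qd = 19 - 5 = 14 and qs = 3·5 - 9 = 6.
Consumer surplus without the control is ½ · (19 - 7) · 12 = 72.
With the ceiling, 6 units are sold at 5 (assume they go to the highest-value buyers). The demand price at q = 6 is 13, so CS = ½ · [(19 - 5) + (13 - 5)] · 6 = 66.
Change in consumer surplus = 66 - 72 = -6.

-6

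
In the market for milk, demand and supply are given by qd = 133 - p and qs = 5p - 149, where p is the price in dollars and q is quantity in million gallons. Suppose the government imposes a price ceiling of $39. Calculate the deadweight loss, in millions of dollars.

Without the control the market clears where 133 - p = 5p - 149, i.e. p* = 47 and q* = 86.
The ceiling of 39 is below the equilibrium price 47, so it binds.
At p = 39: qd = 133 - 39 = 94 and qs = 5·39 - 149 = 46.
Quantity traded falls to 46. At q = 46 the demand price is 133 - 46 = 87 and the supply price is (149 + 46)/5 = 39.
Deadweight loss = ½ · (87 - 39) · (86 - 46) = ½ · 48 · 40 = 960.

960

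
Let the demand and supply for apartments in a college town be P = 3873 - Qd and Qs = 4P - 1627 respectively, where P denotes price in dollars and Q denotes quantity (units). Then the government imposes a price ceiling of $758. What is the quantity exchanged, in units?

Rearranging demand gives Qd = 3873 - P. In a free market, 3873 - P = 4P - 1627 gives the equilibrium P* = 1100, Q* = 2773.
Since 758 < 1100, the ceiling is binding.
At P = 758: Qd = 3873 - 758 = 3115 and Qs = 4·758 - 1627 = 1405.
The quantity actually transacted is the short side, supply: 1405.

1405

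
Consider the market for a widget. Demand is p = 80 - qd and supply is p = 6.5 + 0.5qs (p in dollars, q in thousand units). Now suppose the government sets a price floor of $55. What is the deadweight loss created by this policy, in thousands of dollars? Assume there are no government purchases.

432

Rearranging demand gives qd = 80 - p; rearranging supply gives qs = 2p - 13. Setting quantity demanded equal to quantity supplied, 80 - p = 2p - 13, gives p* = 31 and q* = 49.
Because the floor (55) lies above the market-clearing price, it is binding.
At p = 55: qd = 80 - 55 = 25 and qs = 2·55 - 13 = 97.
Quantity traded falls to 25. At q = 25 the demand price is 80 - 25 = 55 and the supply price is (13 + 25)/2 = 19.
Deadweight loss = ½ · (55 - 19) · (49 - 25) = ½ · 36 · 24 = 432.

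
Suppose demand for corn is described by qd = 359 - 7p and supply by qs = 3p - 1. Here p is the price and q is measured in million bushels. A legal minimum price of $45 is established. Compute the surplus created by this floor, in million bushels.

Equilibrium: 359 - 7p = 3p - 1, so 360 = 10p and p* = 36, q* = 107.
The floor of 45 is above the equilibrium price 36, so it binds.
At p = 45: qd = 359 - 7·45 = 44 and qs = 3·45 - 1 = 134.
Surplus = qs - qd = 134 - 44 = 90.

90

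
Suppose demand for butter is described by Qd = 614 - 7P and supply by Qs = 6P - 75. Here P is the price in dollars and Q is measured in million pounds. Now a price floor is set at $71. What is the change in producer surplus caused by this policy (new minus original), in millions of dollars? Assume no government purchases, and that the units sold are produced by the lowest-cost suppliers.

783

Equilibrium: 614 - 7P = 6P - 75, so 689 = 13P and P* = 53, Q* = 243.
Because the floor (71) lies above the market-clearing price, it is binding.
At P = 71: Qd = 614 - 7·71 = 117 and Qs = 6·71 - 75 = 351.
Producer surplus without the control is ½ · (53 - 12.5) · 243 = 4920.75.
With the floor, 117 units are sold at 71. The supply price at Q = 117 is 32, so PS = ½ · [(71 - 12.5) + (71 - 32)] · 117 = 5703.75.
Change in producer surplus = 5703.75 - 4920.75 = 783.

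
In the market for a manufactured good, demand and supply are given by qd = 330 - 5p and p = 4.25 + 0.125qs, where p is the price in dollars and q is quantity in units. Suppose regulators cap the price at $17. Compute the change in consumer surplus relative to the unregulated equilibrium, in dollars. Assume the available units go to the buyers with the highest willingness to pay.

Rearranging supply gives qs = 8p - 34. Setting quantity demanded equal to quantity supplied, 330 - 5p = 8p - 34, gives p* = 28 and q* = 190.
Because the ceiling (17) lies below the market-clearing price, it is binding.
At p = 17: qd = 330 - 5·17 = 245 and qs = 8·17 - 34 = 102.
Consumer surplus without the control is ½ · (66 - 28) · 190 = 3610.
With the ceiling, 102 units are sold at 17 (assume they go to the highest-value buyers). The demand price at q = 102 is 45.6, so CS = ½ · [(66 - 17) + (45.6 - 17)] · 102 = 3957.6.
Change in consumer surplus = 3957.6 - 3610 = 347.6.

347.6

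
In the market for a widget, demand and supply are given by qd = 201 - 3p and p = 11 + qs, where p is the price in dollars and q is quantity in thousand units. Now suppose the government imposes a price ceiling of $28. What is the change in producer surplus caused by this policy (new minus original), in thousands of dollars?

Rearranging supply gives qs = p - 11. Equilibrium: 201 - 3p = p - 11, so 212 = 4p and p* = 53, q* = 42.
Because the ceiling (28) lies below the market-clearing price, it is binding.
At p = 28: qd = 201 - 3·28 = 117 and qs = 28 - 11 = 17.
Producer surplus without the control is ½ · (53 - 11) · 42 = 882.
With the ceiling, producers sell 17 units at 28, so PS = ½ · (28 - 11) · 17 = 144.5.
Change in producer surplus = 144.5 - 882 = -737.5.

-737.5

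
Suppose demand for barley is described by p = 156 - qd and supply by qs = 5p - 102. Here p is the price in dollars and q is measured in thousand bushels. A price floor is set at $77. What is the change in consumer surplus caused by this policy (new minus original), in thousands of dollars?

Rearranging demand gives qd = 156 - p. In a free market, 156 - p = 5p - 102 gives the equilibrium p* = 43, q* = 113.
Because the floor (77) lies above the market-clearing price, it is binding.
At p = 77: qd = 156 - 77 = 79 and qs = 5·77 - 102 = 283.
Consumer surplus without the control is ½ · (156 - 43) · 113 = 6384.5.
With the floor, consumers buy 79 units at 77, so CS = ½ · (156 - 77) · 79 = 3120.5.
Change in consumer surplus = 3120.5 - 6384.5 = -3264.

-3264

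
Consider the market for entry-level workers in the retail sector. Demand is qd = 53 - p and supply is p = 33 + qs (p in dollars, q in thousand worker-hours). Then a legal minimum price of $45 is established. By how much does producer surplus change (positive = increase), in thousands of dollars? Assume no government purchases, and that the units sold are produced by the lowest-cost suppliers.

14

Rearranging supply gives qs = p - 33. Equilibrium: 53 - p = p - 33, so 86 = 2p and p* = 43, q* = 10.
Since 45 > 43, the floor is binding.
At p = 45: qd = 53 - 45 = 8 and qs = 45 - 33 = 12.
Producer surplus without the control is ½ · (43 - 33) · 10 = 50.
With the floor, 8 units are sold at 45. The supply price at q = 8 is 41, so PS = ½ · [(45 - 33) + (45 - 41)] · 8 = 64.
Change in producer surplus = 64 - 50 = 14.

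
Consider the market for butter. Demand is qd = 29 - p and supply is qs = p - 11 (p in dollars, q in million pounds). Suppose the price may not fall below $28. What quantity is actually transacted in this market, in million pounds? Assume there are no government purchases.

1

In a free market, 29 - p = p - 11 gives the equilibrium p* = 20, q* = 9.
Because the floor (28) lies above the market-clearing price, it is binding.
At p = 28: qd = 29 - 28 = 1 and qs = 28 - 11 = 17.
The quantity actually transacted is the short side, demand: 1.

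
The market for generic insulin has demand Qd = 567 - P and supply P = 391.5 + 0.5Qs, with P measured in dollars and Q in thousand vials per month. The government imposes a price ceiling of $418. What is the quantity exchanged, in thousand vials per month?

Rearranging supply gives Qs = 2P - 783. Equilibrium: 567 - P = 2P - 783, so 1350 = 3P and P* = 450, Q* = 117.
Because the ceiling (418) lies below the market-clearing price, it is binding.
At P = 418: Qd = 567 - 418 = 149 and Qs = 2·418 - 783 = 53.
The quantity actually transacted is the short side, supply: 53.

53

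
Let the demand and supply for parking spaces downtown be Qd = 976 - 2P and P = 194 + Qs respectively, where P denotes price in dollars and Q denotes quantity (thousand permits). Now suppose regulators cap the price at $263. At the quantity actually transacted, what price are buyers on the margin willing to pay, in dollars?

453.5

Rearranging supply gives Qs = P - 194. Without the control the market clears where 976 - 2P = P - 194, i.e. P* = 390 and Q* = 196.
Since 263 < 390, the ceiling is binding.
At P = 263: Qd = 976 - 2·263 = 450 and Qs = 263 - 194 = 69.
Only 69 units reach the market. On the demand curve, the marginal buyer's willingness to pay at Q = 69 is (976 - 69)/2 = 453.5.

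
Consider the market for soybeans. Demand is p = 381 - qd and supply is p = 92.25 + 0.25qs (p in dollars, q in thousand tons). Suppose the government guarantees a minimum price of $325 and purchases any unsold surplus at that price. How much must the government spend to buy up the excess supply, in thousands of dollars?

Rearranging demand gives qd = 381 - p; rearranging supply gives qs = 4p - 369. Without the control the market clears where 381 - p = 4p - 369, i.e. p* = 150 and q* = 231.
Because the floor (325) lies above the market-clearing price, it is binding.
At p = 325: qd = 381 - 325 = 56 and qs = 4·325 - 369 = 931.
Surplus = qs - qd = 875.
Government expenditure = surplus × support price = 875 × 325 = 284375.

284375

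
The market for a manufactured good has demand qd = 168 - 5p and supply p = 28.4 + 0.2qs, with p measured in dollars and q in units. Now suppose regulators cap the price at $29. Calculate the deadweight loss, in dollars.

Rearranging supply gives qs = 5p - 142. Setting quantity demanded equal to quantity supplied, 168 - 5p = 5p - 142, gives p* = 31 and q* = 13.
The ceiling of 29 is below the equilibrium price 31, so it binds.
At p = 29: qd = 168 - 5·29 = 23 and qs = 5·29 - 142 = 3.
Quantity traded falls to 3. At q = 3 the demand price is (168 - 3)/5 = 33 and the supply price is (142 + 3)/5 = 29.
Deadweight loss = ½ · (33 - 29) · (13 - 3) = ½ · 4 · 10 = 20.

20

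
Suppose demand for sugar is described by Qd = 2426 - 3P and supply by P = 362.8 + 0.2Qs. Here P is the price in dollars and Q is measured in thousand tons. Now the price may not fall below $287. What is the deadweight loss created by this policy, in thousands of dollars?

0

Rearranging supply gives Qs = 5P - 1814. Equilibrium: 2426 - 3P = 5P - 1814, so 4240 = 8P and P* = 530, Q* = 836.
The floor of 287 is below the equilibrium price 530, so it is not binding; the market clears at P* = 530, Q* = 836.
Since the control does not bind, no trades are prevented and deadweight loss is zero.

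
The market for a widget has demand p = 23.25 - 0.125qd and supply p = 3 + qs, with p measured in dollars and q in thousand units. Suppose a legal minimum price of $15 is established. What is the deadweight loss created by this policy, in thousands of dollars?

Rearranging demand gives qd = 186 - 8p; rearranging supply gives qs = p - 3. In a free market, 186 - 8p = p - 3 gives the equilibrium p* = 21, q* = 18.
Since 15 is below p* = 21, the floor does not bind and the free-market outcome prevails.
Since the control does not bind, no trades are prevented and deadweight loss is zero.

0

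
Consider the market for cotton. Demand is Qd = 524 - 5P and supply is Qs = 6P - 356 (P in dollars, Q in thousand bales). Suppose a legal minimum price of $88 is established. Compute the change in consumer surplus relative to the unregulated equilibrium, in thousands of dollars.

In a free market, 524 - 5P = 6P - 356 gives the equilibrium P* = 80, Q* = 124.
The floor of 88 is above the equilibrium price 80, so it binds.
At P = 88: Qd = 524 - 5·88 = 84 and Qs = 6·88 - 356 = 172.
Consumer surplus without the control is ½ · (104.8 - 80) · 124 = 1537.6.
With the floor, consumers buy 84 units at 88, so CS = ½ · (104.8 - 88) · 84 = 705.6.
Change in consumer surplus = 705.6 - 1537.6 = -832.

-832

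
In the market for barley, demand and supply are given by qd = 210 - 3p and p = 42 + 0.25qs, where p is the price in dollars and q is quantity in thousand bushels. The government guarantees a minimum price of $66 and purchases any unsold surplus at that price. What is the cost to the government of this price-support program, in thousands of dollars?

5544

Rearranging supply gives qs = 4p - 168. Without the control the market clears where 210 - 3p = 4p - 168, i.e. p* = 54 and q* = 48.
Because the floor (66) lies above the market-clearing price, it is binding.
At p = 66: qd = 210 - 3·66 = 12 and qs = 4·66 - 168 = 96.
Surplus = qs - qd = 84.
Government expenditure = surplus × support price = 84 × 66 = 5544.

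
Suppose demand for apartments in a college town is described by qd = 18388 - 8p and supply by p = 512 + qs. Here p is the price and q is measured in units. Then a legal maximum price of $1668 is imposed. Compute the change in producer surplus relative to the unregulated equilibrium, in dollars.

Rearranging supply gives qs = p - 512. Setting quantity demanded equal to quantity supplied, 18388 - 8p = p - 512, gives p* = 2100 and q* = 1588.
Since 1668 < 2100, the ceiling is binding.
At p = 1668: qd = 18388 - 8·1668 = 5044 and qs = 1668 - 512 = 1156.
Producer surplus without the control is ½ · (2100 - 512) · 1588 = 1260872.
With the ceiling, producers sell 1156 units at 1668, so PS = ½ · (1668 - 512) · 1156 = 668168.
Change in producer surplus = 668168 - 1260872 = -592704.

-592704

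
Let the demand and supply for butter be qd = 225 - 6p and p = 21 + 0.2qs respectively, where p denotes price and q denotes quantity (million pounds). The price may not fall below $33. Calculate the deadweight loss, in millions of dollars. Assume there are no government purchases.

Rearranging supply gives qs = 5p - 105. Equilibrium: 225 - 6p = 5p - 105, so 330 = 11p and p* = 30, q* = 45.
The floor of 33 is above the equilibrium price 30, so it binds.
At p = 33: qd = 225 - 6·33 = 27 and qs = 5·33 - 105 = 60.
Quantity traded falls to 27. At q = 27 the demand price is (225 - 27)/6 = 33 and the supply price is (105 + 27)/5 = 26.4.
Deadweight loss = ½ · (33 - 26.4) · (45 - 27) = ½ · 6.6 · 18 = 59.4.

59.4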